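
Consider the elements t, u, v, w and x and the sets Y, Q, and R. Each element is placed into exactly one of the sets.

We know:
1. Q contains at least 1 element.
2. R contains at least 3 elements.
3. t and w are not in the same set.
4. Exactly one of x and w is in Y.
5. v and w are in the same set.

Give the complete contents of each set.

Y = {x}; Q = {t}; R = {u, v, w}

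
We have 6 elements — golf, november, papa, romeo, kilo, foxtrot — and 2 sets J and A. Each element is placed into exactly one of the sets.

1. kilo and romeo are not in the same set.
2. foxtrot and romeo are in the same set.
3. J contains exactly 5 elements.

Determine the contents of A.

A = {kilo}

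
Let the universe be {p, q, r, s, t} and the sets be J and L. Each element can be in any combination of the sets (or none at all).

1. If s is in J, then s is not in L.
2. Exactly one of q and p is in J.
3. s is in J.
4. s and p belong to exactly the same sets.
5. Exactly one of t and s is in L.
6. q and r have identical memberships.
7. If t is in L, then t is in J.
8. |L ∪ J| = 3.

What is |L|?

1

From (3): s ∈ J.
(1): s ∉ L.
(4): p matches s: p ∈ J.
(4): p matches s: p ∉ L.
(5) (exactly one): t ∈ L.
(7): t ∈ J.
(2) (exactly one): q ∉ J.
(6): r matches q: r ∉ J.
Suppose q ∈ L: no assignment then satisfies all the clues, so q ∉ L.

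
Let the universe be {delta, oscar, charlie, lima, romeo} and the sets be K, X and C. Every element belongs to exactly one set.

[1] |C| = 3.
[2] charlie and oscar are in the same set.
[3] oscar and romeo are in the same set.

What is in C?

C = {charlie, oscar, romeo}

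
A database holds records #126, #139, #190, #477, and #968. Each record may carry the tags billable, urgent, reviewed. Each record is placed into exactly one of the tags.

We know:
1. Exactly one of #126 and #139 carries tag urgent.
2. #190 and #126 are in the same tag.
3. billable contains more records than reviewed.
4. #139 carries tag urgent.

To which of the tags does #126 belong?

#126: billable

From (4): #139 ∈ urgent.
(1) (exactly one): #126 ∉ urgent.
(2): #190 matches #126: #190 ∉ urgent.
Suppose #126 ∉ billable: no assignment then satisfies all the clues, so #126 ∈ billable.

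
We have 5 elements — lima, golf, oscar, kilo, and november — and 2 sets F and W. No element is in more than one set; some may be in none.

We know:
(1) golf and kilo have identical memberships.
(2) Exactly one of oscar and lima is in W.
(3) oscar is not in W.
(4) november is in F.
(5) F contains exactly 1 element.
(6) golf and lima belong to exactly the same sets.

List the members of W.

W = {golf, kilo, lima}

From (3): oscar ∉ W.
From (4): november ∈ F.
(2) (exactly one): lima ∈ W.
(5): F already has 1, so the rest are out.
(6): golf matches lima: golf ∈ W.
(1): kilo matches golf: kilo ∈ W.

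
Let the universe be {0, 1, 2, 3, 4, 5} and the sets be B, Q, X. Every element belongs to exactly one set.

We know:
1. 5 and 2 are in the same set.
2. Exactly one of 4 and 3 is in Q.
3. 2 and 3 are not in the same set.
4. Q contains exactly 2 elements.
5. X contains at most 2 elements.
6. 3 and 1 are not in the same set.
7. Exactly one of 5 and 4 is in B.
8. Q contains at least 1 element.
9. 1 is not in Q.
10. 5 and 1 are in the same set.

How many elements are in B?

3

From (9): 1 ∉ Q.
(10): 5 matches 1: 5 ∉ Q.
(1): 2 matches 5: 2 ∉ Q.
Suppose 0 ∈ B: no assignment then satisfies all the clues, so 0 ∉ B.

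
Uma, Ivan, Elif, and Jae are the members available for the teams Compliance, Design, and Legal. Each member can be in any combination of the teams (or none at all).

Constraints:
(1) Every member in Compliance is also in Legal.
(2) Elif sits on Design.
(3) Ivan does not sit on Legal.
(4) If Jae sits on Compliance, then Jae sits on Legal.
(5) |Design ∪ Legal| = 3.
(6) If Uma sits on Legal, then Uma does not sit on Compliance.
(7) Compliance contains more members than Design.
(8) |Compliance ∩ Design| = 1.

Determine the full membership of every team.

Compliance = {Elif, Jae}; Design = {Elif}; Legal = {Elif, Jae, Uma}

From (2): Elif ∈ Design.
From (3): Ivan ∉ Legal.
(1) contrapositive: Ivan ∉ Compliance.
Suppose Uma ∈ Compliance: no assignment then satisfies all the clues, so Uma ∉ Compliance.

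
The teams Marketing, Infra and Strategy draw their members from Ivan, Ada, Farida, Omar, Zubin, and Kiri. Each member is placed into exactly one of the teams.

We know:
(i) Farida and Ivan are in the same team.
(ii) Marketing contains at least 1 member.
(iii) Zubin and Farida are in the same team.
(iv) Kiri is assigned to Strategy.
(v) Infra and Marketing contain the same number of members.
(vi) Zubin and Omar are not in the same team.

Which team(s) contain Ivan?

From (iv): Kiri ∈ Strategy.
Suppose Ivan ∈ Marketing: no assignment then satisfies all the clues, so Ivan ∉ Marketing.

Ivan: Strategy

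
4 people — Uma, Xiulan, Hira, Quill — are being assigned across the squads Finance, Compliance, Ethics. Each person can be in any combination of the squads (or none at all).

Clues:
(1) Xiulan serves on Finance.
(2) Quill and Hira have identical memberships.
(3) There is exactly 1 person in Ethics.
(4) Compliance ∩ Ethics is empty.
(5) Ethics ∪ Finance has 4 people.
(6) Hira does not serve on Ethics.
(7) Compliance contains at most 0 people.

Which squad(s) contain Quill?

From (1): Xiulan ∈ Finance.
From (6): Hira ∉ Ethics.
(2): Quill matches Hira: Quill ∉ Ethics.
(7): Compliance already has 0, so the rest are out.
Suppose Quill ∉ Finance: no assignment then satisfies all the clues, so Quill ∈ Finance.

Quill: Finance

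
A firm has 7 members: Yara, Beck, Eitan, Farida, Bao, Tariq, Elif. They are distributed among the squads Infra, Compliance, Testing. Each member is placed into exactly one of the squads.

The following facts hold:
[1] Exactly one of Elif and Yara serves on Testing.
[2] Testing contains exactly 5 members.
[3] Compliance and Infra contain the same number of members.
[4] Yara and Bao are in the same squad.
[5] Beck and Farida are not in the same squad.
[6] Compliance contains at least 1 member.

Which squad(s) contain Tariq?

Tariq: Testing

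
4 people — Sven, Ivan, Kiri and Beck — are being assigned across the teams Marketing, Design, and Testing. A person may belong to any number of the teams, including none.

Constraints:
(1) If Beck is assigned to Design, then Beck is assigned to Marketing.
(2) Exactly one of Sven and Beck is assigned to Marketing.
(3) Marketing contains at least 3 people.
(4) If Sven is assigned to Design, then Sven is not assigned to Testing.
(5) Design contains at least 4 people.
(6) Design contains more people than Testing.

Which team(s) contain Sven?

(5): only 4 candidates remain for Design, so all are in.
(1): Beck ∈ Marketing.
(2) (exactly one): Sven ∉ Marketing.
(3): only 3 candidates remain for Marketing, so all are in.
(4): Sven ∉ Testing.

Sven: Design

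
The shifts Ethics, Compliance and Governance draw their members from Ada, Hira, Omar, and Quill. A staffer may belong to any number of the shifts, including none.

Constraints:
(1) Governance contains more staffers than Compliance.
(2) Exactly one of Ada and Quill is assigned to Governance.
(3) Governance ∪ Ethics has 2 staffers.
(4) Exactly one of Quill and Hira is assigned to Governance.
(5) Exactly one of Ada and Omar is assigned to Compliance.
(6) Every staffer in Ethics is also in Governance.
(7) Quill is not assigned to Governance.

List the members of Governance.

From (7): Quill ∉ Governance.
(2) (exactly one): Ada ∈ Governance.
(4) (exactly one): Hira ∈ Governance.
(6) contrapositive: Quill ∉ Ethics.
Suppose Omar ∈ Governance: no assignment then satisfies all the clues, so Omar ∉ Governance.

Governance = {Ada, Hira}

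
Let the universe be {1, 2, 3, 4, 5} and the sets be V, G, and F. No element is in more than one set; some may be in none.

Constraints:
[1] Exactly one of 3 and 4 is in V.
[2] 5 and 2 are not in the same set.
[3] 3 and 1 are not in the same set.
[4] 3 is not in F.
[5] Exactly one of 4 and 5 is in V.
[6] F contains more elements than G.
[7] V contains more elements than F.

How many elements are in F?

1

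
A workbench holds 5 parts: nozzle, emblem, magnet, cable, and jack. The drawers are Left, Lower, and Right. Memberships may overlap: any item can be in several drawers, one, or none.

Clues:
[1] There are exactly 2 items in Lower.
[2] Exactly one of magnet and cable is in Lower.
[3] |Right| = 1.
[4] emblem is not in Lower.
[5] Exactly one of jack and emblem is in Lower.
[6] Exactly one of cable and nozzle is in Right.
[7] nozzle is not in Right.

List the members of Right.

From (4): emblem ∉ Lower.
From (7): nozzle ∉ Right.
(5) (exactly one): jack ∈ Lower.
(6) (exactly one): cable ∈ Right.
(3): Right already has 1, so the rest are out.

Right = {cable}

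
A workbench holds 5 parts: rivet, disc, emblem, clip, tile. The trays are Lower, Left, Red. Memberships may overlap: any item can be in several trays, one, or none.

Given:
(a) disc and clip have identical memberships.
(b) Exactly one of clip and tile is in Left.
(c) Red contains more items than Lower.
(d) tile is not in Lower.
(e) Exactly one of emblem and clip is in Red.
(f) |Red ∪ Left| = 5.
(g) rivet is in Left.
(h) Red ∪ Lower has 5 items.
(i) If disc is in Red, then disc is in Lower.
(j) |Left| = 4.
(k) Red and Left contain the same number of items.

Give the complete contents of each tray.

Lower = {clip, disc, emblem}; Left = {clip, disc, emblem, rivet}; Red = {clip, disc, rivet, tile}

From (d): tile ∉ Lower.
From (g): rivet ∈ Left.
Suppose rivet ∈ Lower: no assignment then satisfies all the clues, so rivet ∉ Lower.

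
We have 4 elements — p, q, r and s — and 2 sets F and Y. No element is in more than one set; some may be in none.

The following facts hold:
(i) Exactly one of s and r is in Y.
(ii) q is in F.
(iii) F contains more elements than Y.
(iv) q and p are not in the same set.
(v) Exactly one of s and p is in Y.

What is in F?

F = {q, r}

From (ii): q ∈ F.
(iv): p ∉ F.
Suppose r ∉ F: no assignment then satisfies all the clues, so r ∈ F.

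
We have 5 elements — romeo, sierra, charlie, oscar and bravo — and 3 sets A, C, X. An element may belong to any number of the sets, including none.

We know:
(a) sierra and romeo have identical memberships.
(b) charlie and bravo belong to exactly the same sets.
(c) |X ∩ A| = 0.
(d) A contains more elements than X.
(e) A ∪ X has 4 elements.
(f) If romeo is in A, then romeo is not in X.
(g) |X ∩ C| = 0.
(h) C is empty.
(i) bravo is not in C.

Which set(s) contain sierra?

sierra: A

From (i): bravo ∉ C.
(b): charlie matches bravo: charlie ∉ C.
(h): C already has 0, so the rest are out.
Suppose sierra ∉ A: no assignment then satisfies all the clues, so sierra ∈ A.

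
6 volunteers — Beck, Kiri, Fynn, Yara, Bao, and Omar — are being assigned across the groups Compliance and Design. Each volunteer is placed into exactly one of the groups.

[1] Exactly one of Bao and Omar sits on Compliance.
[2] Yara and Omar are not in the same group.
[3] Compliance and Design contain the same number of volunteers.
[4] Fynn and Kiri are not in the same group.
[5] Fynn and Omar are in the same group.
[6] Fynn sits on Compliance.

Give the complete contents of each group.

From (6): Fynn ∈ Compliance.
(4): Kiri ∉ Compliance.
(5): Omar matches Fynn: Omar ∈ Compliance.
Only one group left: Kiri ∈ Design.
(1) (exactly one): Bao ∉ Compliance.
(2): Yara ∉ Compliance.
Only one group left: Yara ∈ Design.
Only one group left: Bao ∈ Design.
Suppose Beck ∉ Compliance: no assignment then satisfies all the clues, so Beck ∈ Compliance.

Compliance = {Beck, Fynn, Omar}; Design = {Bao, Kiri, Yara}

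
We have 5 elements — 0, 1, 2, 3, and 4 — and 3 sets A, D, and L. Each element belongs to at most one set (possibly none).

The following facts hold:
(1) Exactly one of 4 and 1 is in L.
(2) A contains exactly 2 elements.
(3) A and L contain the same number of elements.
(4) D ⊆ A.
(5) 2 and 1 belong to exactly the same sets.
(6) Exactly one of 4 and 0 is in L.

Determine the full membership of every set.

A = {1, 2}; D = {}; L = {3, 4}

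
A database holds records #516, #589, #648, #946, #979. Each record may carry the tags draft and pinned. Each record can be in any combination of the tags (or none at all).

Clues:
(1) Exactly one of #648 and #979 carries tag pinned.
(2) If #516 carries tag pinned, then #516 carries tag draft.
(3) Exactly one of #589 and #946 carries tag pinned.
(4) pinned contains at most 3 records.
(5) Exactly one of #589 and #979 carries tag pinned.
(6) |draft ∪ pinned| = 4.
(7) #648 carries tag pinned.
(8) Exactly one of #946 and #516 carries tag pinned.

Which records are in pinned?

From (7): #648 ∈ pinned.
(1) (exactly one): #979 ∉ pinned.
(5) (exactly one): #589 ∈ pinned.
(3) (exactly one): #946 ∉ pinned.
(8) (exactly one): #516 ∈ pinned.
(2): #516 ∈ draft.

pinned = {#516, #589, #648}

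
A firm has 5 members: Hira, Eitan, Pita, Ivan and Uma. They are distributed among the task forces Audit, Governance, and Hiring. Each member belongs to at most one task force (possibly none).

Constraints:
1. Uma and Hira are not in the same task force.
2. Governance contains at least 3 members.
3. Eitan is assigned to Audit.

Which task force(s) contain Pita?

Pita: Governance

From (3): Eitan ∈ Audit.
Suppose Pita ∈ Audit: no assignment then satisfies all the clues, so Pita ∉ Audit.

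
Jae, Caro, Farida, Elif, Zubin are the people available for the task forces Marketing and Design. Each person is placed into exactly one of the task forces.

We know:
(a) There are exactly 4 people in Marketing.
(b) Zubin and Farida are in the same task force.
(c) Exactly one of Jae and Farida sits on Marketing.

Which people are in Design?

Design = {Jae}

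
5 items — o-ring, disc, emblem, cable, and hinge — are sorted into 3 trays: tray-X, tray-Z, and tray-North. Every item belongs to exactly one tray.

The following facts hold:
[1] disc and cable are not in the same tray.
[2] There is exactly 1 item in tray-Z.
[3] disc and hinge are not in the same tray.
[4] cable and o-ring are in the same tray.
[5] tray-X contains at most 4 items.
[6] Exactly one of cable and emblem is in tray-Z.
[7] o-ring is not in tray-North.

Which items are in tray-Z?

tray-Z = {emblem}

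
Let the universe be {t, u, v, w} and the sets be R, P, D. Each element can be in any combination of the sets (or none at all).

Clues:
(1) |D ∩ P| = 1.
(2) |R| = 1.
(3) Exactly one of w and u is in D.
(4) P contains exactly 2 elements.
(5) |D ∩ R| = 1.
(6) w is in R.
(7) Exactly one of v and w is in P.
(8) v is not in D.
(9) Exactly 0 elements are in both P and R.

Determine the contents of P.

P = {t, v}

From (6): w ∈ R.
From (8): v ∉ D.
(2): R already has 1, so the rest are out.
Suppose t ∉ P: no assignment then satisfies all the clues, so t ∈ P.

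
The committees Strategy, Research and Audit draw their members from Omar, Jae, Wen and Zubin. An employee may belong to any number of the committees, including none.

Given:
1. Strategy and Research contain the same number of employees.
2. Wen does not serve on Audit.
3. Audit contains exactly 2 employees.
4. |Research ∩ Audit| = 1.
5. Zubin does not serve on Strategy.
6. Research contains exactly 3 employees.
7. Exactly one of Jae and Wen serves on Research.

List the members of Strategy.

Strategy = {Jae, Omar, Wen}

From (2): Wen ∉ Audit.
From (5): Zubin ∉ Strategy.
Suppose Omar ∉ Strategy: no assignment then satisfies all the clues, so Omar ∈ Strategy.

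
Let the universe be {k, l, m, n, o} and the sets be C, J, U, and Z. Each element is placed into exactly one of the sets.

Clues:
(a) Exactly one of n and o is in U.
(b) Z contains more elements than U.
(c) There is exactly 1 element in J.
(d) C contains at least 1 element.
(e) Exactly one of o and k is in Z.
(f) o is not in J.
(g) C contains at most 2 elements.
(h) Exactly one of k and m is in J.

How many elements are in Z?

2

From (f): o ∉ J.
Suppose k ∈ U: no assignment then satisfies all the clues, so k ∉ U.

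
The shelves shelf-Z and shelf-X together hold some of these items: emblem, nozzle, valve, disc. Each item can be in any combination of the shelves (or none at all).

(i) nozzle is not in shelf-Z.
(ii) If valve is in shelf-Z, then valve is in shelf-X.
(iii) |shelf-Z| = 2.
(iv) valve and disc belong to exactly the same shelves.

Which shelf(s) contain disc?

From (i): nozzle ∉ shelf-Z.
Suppose disc ∉ shelf-Z: no assignment then satisfies all the clues, so disc ∈ shelf-Z.

disc: shelf-X, shelf-Z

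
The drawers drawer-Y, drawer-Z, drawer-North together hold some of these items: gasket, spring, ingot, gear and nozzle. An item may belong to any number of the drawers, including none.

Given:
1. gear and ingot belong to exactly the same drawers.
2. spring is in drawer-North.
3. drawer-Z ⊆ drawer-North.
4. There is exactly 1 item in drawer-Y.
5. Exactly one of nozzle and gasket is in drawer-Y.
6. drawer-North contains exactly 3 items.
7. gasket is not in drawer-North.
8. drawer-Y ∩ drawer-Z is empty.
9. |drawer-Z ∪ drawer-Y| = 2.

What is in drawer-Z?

From (2): spring ∈ drawer-North.
From (7): gasket ∉ drawer-North.
(3) contrapositive: gasket ∉ drawer-Z.
Suppose spring ∉ drawer-Z: no assignment then satisfies all the clues, so spring ∈ drawer-Z.

drawer-Z = {spring}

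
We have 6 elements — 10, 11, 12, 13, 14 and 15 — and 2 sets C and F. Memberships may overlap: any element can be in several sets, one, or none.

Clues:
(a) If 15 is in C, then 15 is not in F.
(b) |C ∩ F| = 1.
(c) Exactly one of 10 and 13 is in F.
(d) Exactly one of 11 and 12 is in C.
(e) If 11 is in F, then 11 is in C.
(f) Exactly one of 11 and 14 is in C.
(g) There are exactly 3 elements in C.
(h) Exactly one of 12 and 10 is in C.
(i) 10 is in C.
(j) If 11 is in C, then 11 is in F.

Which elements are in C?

C = {10, 11, 15}

From (i): 10 ∈ C.
(h) (exactly one): 12 ∉ C.
(d) (exactly one): 11 ∈ C.
(f) (exactly one): 14 ∉ C.
(j): 11 ∈ F.
Suppose 13 ∈ C: no assignment then satisfies all the clues, so 13 ∉ C.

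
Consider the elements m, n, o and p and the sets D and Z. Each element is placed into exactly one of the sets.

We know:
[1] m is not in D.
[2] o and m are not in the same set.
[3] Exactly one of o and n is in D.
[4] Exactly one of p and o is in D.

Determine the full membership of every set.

From (1): m ∉ D.
Only one set left: m ∈ Z.
(2): o ∉ Z.
Only one set left: o ∈ D.
(3) (exactly one): n ∉ D.
(4) (exactly one): p ∉ D.
Only one set left: n ∈ Z.
Only one set left: p ∈ Z.

D = {o}; Z = {m, n, p}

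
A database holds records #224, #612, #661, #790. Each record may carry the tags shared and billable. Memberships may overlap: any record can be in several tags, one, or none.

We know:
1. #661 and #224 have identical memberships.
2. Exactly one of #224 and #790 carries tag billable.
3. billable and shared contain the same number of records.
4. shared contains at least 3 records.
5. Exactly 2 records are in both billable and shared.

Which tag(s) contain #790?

#790: shared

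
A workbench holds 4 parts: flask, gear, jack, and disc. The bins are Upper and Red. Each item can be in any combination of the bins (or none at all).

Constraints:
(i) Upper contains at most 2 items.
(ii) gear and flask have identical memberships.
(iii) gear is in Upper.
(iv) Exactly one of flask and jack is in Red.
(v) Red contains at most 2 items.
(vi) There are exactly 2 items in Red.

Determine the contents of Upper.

Upper = {flask, gear}

From (iii): gear ∈ Upper.
(ii): flask matches gear: flask ∈ Upper.
(i): Upper already has 2, so the rest are out.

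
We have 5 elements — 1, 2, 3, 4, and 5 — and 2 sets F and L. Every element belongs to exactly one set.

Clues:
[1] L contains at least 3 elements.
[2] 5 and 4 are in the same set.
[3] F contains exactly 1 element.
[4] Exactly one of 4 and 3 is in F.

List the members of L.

L = {1, 2, 4, 5}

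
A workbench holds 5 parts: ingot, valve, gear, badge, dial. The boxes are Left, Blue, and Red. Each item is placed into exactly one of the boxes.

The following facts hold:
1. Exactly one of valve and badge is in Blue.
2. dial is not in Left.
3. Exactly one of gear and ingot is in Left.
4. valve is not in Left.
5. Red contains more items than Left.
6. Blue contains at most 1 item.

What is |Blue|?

1

From (2): dial ∉ Left.
From (4): valve ∉ Left.
Suppose ingot ∈ Blue: no assignment then satisfies all the clues, so ingot ∉ Blue.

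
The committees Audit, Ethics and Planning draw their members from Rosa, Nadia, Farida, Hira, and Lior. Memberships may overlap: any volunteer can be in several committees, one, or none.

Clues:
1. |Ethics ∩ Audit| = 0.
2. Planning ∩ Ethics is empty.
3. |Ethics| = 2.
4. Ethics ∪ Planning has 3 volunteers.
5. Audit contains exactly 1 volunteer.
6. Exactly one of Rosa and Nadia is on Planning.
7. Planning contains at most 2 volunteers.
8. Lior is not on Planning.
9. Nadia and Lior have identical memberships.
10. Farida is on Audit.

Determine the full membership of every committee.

Audit = {Farida}; Ethics = {Lior, Nadia}; Planning = {Rosa}

From (8): Lior ∉ Planning.
From (10): Farida ∈ Audit.
(5): Audit already has 1, so the rest are out.
(9): Nadia matches Lior: Nadia ∉ Planning.
(6) (exactly one): Rosa ∈ Planning.
(2) (disjoint): Rosa ∉ Ethics.
Suppose Nadia ∉ Ethics: no assignment then satisfies all the clues, so Nadia ∈ Ethics.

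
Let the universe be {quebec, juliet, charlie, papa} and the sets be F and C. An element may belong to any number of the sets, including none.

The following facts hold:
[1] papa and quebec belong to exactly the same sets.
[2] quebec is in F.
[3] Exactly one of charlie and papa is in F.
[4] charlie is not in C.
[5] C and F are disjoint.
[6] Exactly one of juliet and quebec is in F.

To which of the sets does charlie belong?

charlie: none

From (2): quebec ∈ F.
From (4): charlie ∉ C.
(1): papa matches quebec: papa ∈ F.
(3) (exactly one): charlie ∉ F.
(5) (disjoint): quebec ∉ C.
(5) (disjoint): papa ∉ C.
(6) (exactly one): juliet ∉ F.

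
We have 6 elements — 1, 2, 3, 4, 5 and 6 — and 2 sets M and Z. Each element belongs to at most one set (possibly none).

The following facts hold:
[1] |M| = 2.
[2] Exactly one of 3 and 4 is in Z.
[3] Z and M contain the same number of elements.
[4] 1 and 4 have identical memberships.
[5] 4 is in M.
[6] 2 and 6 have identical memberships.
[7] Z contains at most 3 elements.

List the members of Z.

Z = {3, 5}

From (5): 4 ∈ M.
(2) (exactly one): 3 ∈ Z.
(4): 1 matches 4: 1 ∈ M.
(1): M already has 2, so the rest are out.
Suppose 2 ∈ Z: no assignment then satisfies all the clues, so 2 ∉ Z.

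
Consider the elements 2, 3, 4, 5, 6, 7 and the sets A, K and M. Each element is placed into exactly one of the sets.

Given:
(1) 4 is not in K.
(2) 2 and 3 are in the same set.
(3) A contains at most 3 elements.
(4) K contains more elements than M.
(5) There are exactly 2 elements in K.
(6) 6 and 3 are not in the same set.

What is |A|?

3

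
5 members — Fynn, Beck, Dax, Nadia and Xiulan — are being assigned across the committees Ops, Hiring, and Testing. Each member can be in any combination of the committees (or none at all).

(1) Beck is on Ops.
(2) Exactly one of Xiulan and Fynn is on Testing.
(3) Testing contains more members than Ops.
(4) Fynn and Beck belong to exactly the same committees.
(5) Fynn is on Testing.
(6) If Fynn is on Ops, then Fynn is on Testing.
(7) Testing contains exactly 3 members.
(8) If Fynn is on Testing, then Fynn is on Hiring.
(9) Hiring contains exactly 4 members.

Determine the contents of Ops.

Ops = {Beck, Fynn}

From (1): Beck ∈ Ops.
From (5): Fynn ∈ Testing.
(2) (exactly one): Xiulan ∉ Testing.
(4): Fynn matches Beck: Fynn ∈ Ops.
(4): Beck matches Fynn: Beck ∈ Testing.
(8): Fynn ∈ Hiring.
(4): Beck matches Fynn: Beck ∈ Hiring.
Suppose Dax ∈ Ops: no assignment then satisfies all the clues, so Dax ∉ Ops.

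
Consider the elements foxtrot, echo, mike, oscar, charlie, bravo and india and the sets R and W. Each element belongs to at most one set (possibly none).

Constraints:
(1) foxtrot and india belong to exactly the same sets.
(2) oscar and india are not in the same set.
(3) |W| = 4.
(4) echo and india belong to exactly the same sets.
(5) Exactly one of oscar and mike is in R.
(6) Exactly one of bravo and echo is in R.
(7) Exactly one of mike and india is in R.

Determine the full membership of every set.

R = {bravo, mike}; W = {charlie, echo, foxtrot, india}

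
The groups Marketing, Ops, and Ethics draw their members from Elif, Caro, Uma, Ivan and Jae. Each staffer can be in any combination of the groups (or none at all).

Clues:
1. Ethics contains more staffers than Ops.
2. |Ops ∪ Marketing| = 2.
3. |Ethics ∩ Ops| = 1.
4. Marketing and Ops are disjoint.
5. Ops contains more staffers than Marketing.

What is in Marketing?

Marketing = {}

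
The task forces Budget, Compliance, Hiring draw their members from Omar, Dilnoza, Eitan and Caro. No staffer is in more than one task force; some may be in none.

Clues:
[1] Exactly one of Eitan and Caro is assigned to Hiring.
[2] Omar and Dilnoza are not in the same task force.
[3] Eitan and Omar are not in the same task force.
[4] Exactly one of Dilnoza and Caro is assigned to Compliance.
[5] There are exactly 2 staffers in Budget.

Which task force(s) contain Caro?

Caro: Budget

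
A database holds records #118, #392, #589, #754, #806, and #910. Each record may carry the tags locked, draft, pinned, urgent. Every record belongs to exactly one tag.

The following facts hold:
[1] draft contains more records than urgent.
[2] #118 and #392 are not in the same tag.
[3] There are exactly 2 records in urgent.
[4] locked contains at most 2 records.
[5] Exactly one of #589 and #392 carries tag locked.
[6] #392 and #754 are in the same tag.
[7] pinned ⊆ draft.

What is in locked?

locked = {#589}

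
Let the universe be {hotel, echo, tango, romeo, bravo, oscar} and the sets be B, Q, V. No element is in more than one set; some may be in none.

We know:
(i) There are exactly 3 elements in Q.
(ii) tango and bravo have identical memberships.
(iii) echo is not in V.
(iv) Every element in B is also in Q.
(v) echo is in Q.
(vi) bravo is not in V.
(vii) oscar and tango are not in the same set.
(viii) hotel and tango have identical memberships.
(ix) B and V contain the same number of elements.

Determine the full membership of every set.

From (iii): echo ∉ V.
From (v): echo ∈ Q.
From (vi): bravo ∉ V.
(ii): tango matches bravo: tango ∉ V.
(viii): hotel matches tango: hotel ∉ V.
Suppose hotel ∈ B: no assignment then satisfies all the clues, so hotel ∉ B.

B = {}; Q = {echo, oscar, romeo}; V = {}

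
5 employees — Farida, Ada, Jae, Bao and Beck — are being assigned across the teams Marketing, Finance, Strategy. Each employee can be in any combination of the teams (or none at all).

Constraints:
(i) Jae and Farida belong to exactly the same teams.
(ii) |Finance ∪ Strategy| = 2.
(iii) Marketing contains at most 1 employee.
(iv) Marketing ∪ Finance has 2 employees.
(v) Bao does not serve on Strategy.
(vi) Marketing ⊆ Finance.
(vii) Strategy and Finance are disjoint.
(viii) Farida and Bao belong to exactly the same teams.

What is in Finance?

Finance = {Ada, Beck}

From (v): Bao ∉ Strategy.
(viii): Farida matches Bao: Farida ∉ Strategy.
(i): Jae matches Farida: Jae ∉ Strategy.
Suppose Farida ∈ Finance: no assignment then satisfies all the clues, so Farida ∉ Finance.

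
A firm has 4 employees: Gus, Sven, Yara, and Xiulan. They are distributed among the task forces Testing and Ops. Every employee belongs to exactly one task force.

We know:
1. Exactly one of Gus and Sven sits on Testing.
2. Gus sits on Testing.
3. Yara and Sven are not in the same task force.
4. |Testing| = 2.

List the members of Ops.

From (2): Gus ∈ Testing.
(1) (exactly one): Sven ∉ Testing.
Only one task force left: Sven ∈ Ops.
(3): Yara ∉ Ops.
Only one task force left: Yara ∈ Testing.
(4): Testing already has 2, so the rest are out.
Only one task force left: Xiulan ∈ Ops.

Ops = {Sven, Xiulan}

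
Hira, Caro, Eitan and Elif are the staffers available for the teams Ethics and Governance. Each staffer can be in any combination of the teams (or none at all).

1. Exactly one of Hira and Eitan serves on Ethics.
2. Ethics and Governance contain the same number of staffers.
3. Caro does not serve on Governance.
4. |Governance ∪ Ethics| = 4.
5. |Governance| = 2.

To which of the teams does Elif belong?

Elif: Governance

From (3): Caro ∉ Governance.
Suppose Elif ∈ Ethics: no assignment then satisfies all the clues, so Elif ∉ Ethics.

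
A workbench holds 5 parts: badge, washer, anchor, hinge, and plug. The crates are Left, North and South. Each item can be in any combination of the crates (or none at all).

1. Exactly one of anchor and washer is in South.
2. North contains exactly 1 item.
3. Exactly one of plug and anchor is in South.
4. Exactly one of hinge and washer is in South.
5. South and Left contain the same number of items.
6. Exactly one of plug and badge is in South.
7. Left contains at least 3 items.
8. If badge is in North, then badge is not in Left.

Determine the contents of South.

South = {anchor, badge, hinge}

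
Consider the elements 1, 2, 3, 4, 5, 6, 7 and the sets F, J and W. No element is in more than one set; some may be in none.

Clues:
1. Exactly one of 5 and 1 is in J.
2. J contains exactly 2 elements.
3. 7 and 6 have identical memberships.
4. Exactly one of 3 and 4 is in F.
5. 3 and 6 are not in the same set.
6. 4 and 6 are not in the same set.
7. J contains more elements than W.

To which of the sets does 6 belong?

6: none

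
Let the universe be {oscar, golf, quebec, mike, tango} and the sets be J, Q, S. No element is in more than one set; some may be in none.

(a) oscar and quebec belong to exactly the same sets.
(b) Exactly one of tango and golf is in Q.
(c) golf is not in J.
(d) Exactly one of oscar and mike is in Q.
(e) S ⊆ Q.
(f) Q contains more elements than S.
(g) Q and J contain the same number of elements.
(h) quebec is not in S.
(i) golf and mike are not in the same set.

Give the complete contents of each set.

J = {oscar, quebec}; Q = {mike, tango}; S = {}

From (c): golf ∉ J.
From (h): quebec ∉ S.
(a): oscar matches quebec: oscar ∉ S.
Suppose oscar ∉ J: no assignment then satisfies all the clues, so oscar ∈ J.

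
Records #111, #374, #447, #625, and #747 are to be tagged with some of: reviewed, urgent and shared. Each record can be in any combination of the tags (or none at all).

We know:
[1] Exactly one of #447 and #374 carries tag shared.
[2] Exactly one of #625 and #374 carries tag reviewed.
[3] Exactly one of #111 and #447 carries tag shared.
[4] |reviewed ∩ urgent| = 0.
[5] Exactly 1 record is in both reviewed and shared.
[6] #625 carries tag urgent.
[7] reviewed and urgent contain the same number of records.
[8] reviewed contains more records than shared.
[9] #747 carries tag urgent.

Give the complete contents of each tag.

reviewed = {#374, #447}; urgent = {#625, #747}; shared = {#447}

From (6): #625 ∈ urgent.
From (9): #747 ∈ urgent.
Suppose #111 ∈ reviewed: no assignment then satisfies all the clues, so #111 ∉ reviewed.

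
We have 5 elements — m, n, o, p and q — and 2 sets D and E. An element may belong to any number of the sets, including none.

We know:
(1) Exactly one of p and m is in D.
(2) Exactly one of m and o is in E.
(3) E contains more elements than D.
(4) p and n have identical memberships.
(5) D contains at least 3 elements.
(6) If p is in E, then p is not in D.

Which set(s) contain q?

q: D, E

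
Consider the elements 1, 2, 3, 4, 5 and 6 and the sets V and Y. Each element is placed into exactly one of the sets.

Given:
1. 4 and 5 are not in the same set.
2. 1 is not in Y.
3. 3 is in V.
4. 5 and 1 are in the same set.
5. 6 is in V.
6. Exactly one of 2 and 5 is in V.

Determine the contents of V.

V = {1, 3, 5, 6}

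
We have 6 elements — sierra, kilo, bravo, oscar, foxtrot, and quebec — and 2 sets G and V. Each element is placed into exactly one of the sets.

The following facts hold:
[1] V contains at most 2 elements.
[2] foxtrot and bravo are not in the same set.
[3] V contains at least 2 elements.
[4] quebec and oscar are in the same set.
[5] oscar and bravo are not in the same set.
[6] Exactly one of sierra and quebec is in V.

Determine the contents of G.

G = {foxtrot, kilo, oscar, quebec}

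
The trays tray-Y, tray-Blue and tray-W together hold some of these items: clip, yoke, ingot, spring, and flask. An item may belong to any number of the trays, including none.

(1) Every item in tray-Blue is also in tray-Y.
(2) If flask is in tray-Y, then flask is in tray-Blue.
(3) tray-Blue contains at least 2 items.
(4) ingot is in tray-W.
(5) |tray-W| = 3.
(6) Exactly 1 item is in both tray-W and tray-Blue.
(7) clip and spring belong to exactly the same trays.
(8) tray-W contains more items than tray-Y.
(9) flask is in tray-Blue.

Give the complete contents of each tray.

tray-Y = {flask, ingot}; tray-Blue = {flask, ingot}; tray-W = {clip, ingot, spring}

From (4): ingot ∈ tray-W.
From (9): flask ∈ tray-Blue.
(1) with flask ∈ tray-Blue: flask ∈ tray-Y.
Suppose clip ∈ tray-Y: no assignment then satisfies all the clues, so clip ∉ tray-Y.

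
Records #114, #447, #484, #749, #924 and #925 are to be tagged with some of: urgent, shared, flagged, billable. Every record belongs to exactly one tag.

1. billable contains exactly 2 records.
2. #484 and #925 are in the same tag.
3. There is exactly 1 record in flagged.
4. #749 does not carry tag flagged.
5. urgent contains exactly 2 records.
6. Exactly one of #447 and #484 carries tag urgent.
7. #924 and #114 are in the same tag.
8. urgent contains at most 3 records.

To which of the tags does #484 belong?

#484: urgent

From (4): #749 ∉ flagged.
Suppose #484 ∉ urgent: no assignment then satisfies all the clues, so #484 ∈ urgent.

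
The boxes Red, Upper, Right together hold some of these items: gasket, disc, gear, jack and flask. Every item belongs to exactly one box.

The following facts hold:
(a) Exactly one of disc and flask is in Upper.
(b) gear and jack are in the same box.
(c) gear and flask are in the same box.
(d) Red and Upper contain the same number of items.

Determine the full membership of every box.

Red = {gasket}; Upper = {disc}; Right = {flask, gear, jack}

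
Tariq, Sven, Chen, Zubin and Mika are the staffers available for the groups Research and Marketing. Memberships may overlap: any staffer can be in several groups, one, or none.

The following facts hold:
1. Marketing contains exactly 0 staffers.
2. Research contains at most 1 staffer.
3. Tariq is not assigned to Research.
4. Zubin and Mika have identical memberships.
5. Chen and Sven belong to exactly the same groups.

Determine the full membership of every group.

Research = {}; Marketing = {}

From (3): Tariq ∉ Research.
(1): Marketing already has 0, so the rest are out.
Suppose Sven ∈ Research: no assignment then satisfies all the clues, so Sven ∉ Research.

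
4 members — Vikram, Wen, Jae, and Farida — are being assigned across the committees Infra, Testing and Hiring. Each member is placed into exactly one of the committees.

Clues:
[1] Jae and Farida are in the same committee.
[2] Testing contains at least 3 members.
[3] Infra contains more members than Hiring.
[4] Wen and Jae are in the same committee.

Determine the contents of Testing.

Testing = {Farida, Jae, Wen}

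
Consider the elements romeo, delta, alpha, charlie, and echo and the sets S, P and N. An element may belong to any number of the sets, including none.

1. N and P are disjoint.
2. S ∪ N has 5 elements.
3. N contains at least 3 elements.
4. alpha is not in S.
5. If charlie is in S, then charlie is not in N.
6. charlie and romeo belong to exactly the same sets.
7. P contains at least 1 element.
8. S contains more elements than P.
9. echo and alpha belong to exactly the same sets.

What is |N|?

3

From (4): alpha ∉ S.
(9): echo matches alpha: echo ∉ S.
Suppose romeo ∉ S: no assignment then satisfies all the clues, so romeo ∈ S.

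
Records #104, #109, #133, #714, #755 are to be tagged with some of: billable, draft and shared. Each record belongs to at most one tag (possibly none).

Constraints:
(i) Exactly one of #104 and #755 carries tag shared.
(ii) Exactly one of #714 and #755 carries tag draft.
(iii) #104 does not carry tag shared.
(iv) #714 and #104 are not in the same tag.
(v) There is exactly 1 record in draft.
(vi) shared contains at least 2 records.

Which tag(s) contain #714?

#714: draft

From (iii): #104 ∉ shared.
(i) (exactly one): #755 ∈ shared.
(ii) (exactly one): #714 ∈ draft.
(iv): #104 ∉ draft.
(v): draft already has 1, so the rest are out.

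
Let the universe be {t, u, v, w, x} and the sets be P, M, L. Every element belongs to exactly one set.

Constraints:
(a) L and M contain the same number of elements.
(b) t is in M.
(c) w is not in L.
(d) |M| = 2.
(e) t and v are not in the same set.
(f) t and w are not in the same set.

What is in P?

P = {w}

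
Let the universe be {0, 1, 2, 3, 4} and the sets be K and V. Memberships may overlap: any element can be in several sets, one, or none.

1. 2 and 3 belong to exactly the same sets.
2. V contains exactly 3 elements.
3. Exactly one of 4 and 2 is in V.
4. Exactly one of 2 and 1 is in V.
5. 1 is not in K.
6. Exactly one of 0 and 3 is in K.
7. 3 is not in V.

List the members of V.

From (5): 1 ∉ K.
From (7): 3 ∉ V.
(1): 2 matches 3: 2 ∉ V.
(2): only 3 candidates remain for V, so all are in.

V = {0, 1, 4}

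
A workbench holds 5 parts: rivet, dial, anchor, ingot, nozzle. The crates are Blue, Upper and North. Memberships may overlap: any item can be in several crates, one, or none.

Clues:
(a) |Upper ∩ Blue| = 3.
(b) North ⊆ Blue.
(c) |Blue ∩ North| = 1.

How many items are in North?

1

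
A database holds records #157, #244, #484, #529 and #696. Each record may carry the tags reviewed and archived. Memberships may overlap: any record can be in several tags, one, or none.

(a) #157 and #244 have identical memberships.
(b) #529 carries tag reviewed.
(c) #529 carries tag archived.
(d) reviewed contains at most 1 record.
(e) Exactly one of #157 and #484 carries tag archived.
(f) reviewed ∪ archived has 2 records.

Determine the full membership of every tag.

reviewed = {#529}; archived = {#484, #529}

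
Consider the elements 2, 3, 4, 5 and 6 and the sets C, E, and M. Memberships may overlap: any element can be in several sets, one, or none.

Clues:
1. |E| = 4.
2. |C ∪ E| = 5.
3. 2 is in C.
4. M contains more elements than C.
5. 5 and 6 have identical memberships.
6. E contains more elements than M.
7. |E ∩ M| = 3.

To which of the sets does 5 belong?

5: E, M

From (3): 2 ∈ C.
Suppose 5 ∈ C: no assignment then satisfies all the clues, so 5 ∉ C.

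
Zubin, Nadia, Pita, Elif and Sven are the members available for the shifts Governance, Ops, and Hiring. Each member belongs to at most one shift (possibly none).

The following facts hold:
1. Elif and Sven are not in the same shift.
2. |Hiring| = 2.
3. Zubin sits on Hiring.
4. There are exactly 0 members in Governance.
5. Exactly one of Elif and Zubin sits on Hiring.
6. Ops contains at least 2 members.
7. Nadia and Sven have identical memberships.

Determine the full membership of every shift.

Governance = {}; Ops = {Nadia, Sven}; Hiring = {Pita, Zubin}

From (3): Zubin ∈ Hiring.
(4): Governance already has 0, so the rest are out.
(5) (exactly one): Elif ∉ Hiring.
Suppose Nadia ∉ Ops: no assignment then satisfies all the clues, so Nadia ∈ Ops.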